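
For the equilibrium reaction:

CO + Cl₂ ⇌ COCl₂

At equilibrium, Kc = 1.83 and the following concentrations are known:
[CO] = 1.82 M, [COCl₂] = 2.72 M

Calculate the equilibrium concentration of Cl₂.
[Cl₂] = 0.8167 M

Kc = ([COCl₂]) / ([CO] × [Cl₂]) = 1.83
[Cl₂]^1 = (product terms)/(Kc · other reactant terms) = 2.72 / (1.83 · 1.82) = 0.81667
[Cl₂] = 0.8167 M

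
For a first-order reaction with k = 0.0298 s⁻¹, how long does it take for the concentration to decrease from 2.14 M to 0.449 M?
52.40 s

From ln[A] = ln[A]₀ - k·t: t = ln([A]₀/[A])/k = ln(2.14/0.449)/0.0298 = ln(4.7661)/0.0298 = 1.5615/0.0298 = 52.40 s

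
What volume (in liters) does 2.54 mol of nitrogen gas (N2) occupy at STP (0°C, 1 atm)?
At STP, 1 mol of gas occupies 22.4 L
Volume = 2.54 mol × 22.4 L/mol = 56.90 L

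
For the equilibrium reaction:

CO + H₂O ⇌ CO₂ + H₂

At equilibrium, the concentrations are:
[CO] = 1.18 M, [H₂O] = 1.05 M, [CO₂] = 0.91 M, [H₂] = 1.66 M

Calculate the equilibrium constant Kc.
K_c = 1.2192

Kc = ([CO₂] × [H₂]) / ([CO] × [H₂O])
   = ((0.91)·(1.66)) / ((1.18)·(1.05))
   = 1.5106 / 1.239 = 1.2192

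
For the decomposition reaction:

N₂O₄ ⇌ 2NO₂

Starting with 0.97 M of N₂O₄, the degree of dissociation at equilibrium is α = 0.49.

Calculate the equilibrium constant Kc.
K_c = 1.8266

x = α·[A]₀ = 0.49 × 0.97 = 0.4753 M dissociated.
At eq: [N₂O₄] = 0.97 − 0.4753 = 0.4947 M; [NO₂] = 2x = 0.9506 M.
Kc = [NO₂]²/[N₂O₄] = (0.9506)²/0.4947 = 1.827.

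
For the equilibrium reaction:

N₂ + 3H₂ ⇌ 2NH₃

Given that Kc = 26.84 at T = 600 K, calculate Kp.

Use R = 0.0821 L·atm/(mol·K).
K_p = 0.0111

Δn = (moles gaseous products) − (moles gaseous reactants) = -2
T = 600 K; RT = 0.0821 × 600 = 49.26
Kp = Kc·(RT)^Δn = 26.84 × (49.26)^-2 = 26.84 × 0.000412108 = 0.0111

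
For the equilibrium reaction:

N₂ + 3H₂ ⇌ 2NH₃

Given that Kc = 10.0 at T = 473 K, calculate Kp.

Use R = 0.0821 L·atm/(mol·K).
K_p = 0.0066

Δn = (moles gaseous products) − (moles gaseous reactants) = -2
T = 473 K; RT = 0.0821 × 473 = 38.8333
Kp = Kc·(RT)^Δn = 10.0 × (38.8333)^-2 = 10.0 × 0.000663119 = 0.0066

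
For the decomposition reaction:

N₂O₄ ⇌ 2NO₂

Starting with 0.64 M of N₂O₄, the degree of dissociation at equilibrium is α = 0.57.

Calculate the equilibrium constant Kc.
K_c = 1.9343

x = α·[A]₀ = 0.57 × 0.64 = 0.3648 M dissociated.
At eq: [N₂O₄] = 0.64 − 0.3648 = 0.2752 M; [NO₂] = 2x = 0.7296 M.
Kc = [NO₂]²/[N₂O₄] = (0.7296)²/0.2752 = 1.934.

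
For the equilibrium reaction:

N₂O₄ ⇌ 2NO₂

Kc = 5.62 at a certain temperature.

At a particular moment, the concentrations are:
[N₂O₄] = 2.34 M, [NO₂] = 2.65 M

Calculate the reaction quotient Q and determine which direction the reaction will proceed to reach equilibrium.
Q = 3.001, Q < K, reaction proceeds forward (toward products)

Q = ([NO₂]^2) / ([N₂O₄])
  = ((2.65)^2) / ((2.34)) = 7.0225/2.34 = 3.001
Since Q = 3.001 < Kc = 5.62, the reaction proceeds forward (toward products) to reach equilibrium.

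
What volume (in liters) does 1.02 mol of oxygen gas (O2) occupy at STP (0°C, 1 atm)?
At STP, 1 mol of gas occupies 22.4 L
Volume = 1.02 mol × 22.4 L/mol = 22.85 L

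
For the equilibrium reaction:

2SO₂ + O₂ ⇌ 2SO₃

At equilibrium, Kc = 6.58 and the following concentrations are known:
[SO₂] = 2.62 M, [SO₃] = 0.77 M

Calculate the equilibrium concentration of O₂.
[O₂] = 0.0131 M

Kc = ([SO₃]^2) / ([SO₂]^2 × [O₂]) = 6.58
[O₂]^1 = (product terms)/(Kc · other reactant terms) = 0.5929 / (6.58 · 6.8644) = 0.013127
[O₂] = 0.0131 M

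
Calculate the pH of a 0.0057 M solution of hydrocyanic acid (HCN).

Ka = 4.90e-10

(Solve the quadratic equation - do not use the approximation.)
pH = 5.78

x² + Ka×x - Ka×C = 0. Using quadratic formula: [H⁺] = 1.6710e-06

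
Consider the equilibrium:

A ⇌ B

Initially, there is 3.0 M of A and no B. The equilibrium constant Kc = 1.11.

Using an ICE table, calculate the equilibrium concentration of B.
[B] = 1.578 M

ICE: [A] = 3.0 − x, [B] = x.
Kc = x/(3.0 − x) = 1.11 ⇒ x = 1.11·3.0/(1 + 1.11) = 3.33/2.11 = 1.578.
[B] = x = 1.578 M.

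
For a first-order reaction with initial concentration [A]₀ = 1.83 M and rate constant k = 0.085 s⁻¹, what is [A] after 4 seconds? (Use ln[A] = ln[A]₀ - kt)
1.3025 M

ln[A] = ln[A]₀ - k·t = ln(1.83) - (0.085)·(4) = 0.6043 - 0.3400 = 0.2643
[A] = e^(0.2643) = 1.3025 M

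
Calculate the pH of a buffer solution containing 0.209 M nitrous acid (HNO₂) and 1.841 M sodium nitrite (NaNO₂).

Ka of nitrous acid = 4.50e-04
pH = 4.29

pKa = -log(4.50e-04) = 3.35. pH = pKa + log([A⁻]/[HA]) = 3.35 + log(1.841/0.209)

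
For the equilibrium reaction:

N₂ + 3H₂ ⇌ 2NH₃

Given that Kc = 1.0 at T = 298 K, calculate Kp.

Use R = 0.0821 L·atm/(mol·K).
K_p = 0.0017

Δn = (moles gaseous products) − (moles gaseous reactants) = -2
T = 298 K; RT = 0.0821 × 298 = 24.4658
Kp = Kc·(RT)^Δn = 1.0 × (24.4658)^-2 = 1.0 × 0.00167063 = 0.0017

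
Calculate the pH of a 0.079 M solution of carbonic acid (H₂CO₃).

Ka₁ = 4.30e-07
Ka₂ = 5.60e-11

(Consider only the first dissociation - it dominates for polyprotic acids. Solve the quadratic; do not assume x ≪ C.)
pH = 3.73

x² + Ka₁·x − Ka₁·C = 0 with Ka₁ = 4.30e-07, C = 0.079.
x = (−Ka₁ + √(Ka₁² + 4·Ka₁·C))/2 = 1.8409e-04 M, so pH = 3.73.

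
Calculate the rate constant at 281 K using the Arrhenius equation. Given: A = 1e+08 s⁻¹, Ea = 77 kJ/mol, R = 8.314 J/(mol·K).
4.85e-07 s⁻¹

k = A·exp(-Ea/(R·T)) = 1e+08·exp(-77000/(8.314·281)) = 1e+08·exp(-32.9590) = 1e+08·4.8537e-15 = 4.85e-07 s⁻¹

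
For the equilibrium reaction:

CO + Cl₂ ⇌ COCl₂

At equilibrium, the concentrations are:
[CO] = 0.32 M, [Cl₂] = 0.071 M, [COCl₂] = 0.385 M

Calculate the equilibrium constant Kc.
K_c = 16.9454

Kc = ([COCl₂]) / ([CO] × [Cl₂])
   = ((0.385)) / ((0.32)·(0.071))
   = 0.385 / 0.02272 = 16.9454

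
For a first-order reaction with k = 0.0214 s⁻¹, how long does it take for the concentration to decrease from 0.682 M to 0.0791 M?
100.67 s

From ln[A] = ln[A]₀ - k·t: t = ln([A]₀/[A])/k = ln(0.682/0.0791)/0.0214 = ln(8.6220)/0.0214 = 2.1543/0.0214 = 100.67 s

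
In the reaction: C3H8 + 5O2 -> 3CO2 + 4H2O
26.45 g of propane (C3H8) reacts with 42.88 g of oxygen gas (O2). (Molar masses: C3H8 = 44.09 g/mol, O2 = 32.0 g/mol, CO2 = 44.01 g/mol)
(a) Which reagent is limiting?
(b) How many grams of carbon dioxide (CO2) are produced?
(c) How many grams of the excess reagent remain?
(a) O2, (b) 35.38 g, (c) 14.63 g

Moles of C3H8 = 26.45 g ÷ 44.09 g/mol = 0.599909 mol
Moles of O2 = 42.88 g ÷ 32.0 g/mol = 1.34 mol
Moles ÷ coefficient: C3H8: 0.599909/1 = 0.5999, O2: 1.34/5 = 0.268
(a) O2 has the smaller value, so O2 is the limiting reagent.
(b) Moles of CO2 = 1.34 mol O2 × (3/5) = 0.804 mol; mass = 0.804 mol × 44.01 g/mol = 35.38 g
(c) C3H8 consumed = 1.34 × (1/5) = 0.268 mol; remaining = 0.599909 − 0.268 = 0.331909 mol; mass = 0.331909 mol × 44.09 g/mol = 14.63 g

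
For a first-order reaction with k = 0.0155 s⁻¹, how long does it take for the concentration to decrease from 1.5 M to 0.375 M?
89.44 s

From ln[A] = ln[A]₀ - k·t: t = ln([A]₀/[A])/k = ln(1.5/0.375)/0.0155 = ln(4.0000)/0.0155 = 1.3863/0.0155 = 89.44 s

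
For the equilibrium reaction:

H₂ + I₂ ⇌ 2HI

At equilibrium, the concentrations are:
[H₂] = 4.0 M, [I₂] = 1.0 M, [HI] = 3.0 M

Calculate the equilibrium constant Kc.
K_c = 2.2500

Kc = ([HI]^2) / ([H₂] × [I₂])
   = ((3.0)^2) / ((4.0)·(1.0))
   = 9 / 4 = 2.2500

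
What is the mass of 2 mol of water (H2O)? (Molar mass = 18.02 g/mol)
Mass = 2 mol × 18.02 g/mol = 36.04 g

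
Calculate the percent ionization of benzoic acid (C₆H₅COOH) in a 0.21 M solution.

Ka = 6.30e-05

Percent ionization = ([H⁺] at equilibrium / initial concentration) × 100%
Percent ionization = 1.72%

Let x = [H⁺]. Ka = x²/(C - x) ⇒ x² + (6.30e-05)x - (6.30e-05)(0.21) = 0. x = 3.6059e-03. Percent = (3.6059e-03/0.21) × 100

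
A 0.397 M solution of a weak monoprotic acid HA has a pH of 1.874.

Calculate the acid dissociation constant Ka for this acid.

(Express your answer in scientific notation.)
K_a = 4.66e-04

[H⁺] = 10^(−pH) = 10^(−1.874) = 1.337e-02 M. For HA ⇌ H⁺ + A⁻, Ka = x²/(C − x) = (1.337e-02)²/(0.397 − 1.337e-02) = 4.66e-04.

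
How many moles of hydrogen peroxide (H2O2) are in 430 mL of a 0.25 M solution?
Moles = Molarity × Volume (L)
Moles = 0.25 M × 0.43 L = 0.1075 mol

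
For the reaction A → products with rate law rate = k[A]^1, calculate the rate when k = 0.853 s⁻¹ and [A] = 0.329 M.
0.2806 M/s

rate = k·[A]^1 = 0.853·(0.329)^1 = 0.853·0.329 = 0.2806 M/s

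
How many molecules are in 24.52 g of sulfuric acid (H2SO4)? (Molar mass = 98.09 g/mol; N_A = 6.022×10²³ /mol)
Moles = 24.52 g ÷ 98.09 g/mol = 0.249975 mol
Molecules = 0.249975 mol × 6.022×10²³ /mol = 1.505e+23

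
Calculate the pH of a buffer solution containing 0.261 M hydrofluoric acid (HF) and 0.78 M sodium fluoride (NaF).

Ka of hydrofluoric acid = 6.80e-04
pH = 3.64

pKa = -log(6.80e-04) = 3.17. pH = pKa + log([A⁻]/[HA]) = 3.17 + log(0.78/0.261)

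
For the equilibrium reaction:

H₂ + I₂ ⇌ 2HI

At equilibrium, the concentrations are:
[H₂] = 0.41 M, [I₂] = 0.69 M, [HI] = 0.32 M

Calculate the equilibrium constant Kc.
K_c = 0.3620

Kc = ([HI]^2) / ([H₂] × [I₂])
   = ((0.32)^2) / ((0.41)·(0.69))
   = 0.1024 / 0.2829 = 0.3620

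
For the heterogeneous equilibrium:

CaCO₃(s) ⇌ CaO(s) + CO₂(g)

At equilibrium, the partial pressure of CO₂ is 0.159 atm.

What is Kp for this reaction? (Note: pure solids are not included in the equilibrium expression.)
K_p = 0.159

Solids (CaCO₃, CaO) have activity 1 and are excluded.
Kp = P(CO₂) = 0.159.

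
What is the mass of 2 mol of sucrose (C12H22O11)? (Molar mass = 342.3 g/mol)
Mass = 2 mol × 342.3 g/mol = 684.6 g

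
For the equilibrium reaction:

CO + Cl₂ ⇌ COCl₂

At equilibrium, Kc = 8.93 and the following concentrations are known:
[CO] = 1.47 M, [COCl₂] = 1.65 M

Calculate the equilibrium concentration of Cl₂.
[Cl₂] = 0.1257 M

Kc = ([COCl₂]) / ([CO] × [Cl₂]) = 8.93
[Cl₂]^1 = (product terms)/(Kc · other reactant terms) = 1.65 / (8.93 · 1.47) = 0.12569
[Cl₂] = 0.1257 M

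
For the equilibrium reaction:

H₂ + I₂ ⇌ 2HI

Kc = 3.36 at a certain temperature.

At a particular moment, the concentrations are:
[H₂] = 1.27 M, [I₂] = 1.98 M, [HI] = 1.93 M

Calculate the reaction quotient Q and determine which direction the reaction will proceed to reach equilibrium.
Q = 1.481, Q < K, reaction proceeds forward (toward products)

Q = ([HI]^2) / ([H₂] × [I₂])
  = ((1.93)^2) / ((1.27)·(1.98)) = 3.7249/2.5146 = 1.481
Since Q = 1.481 < Kc = 3.36, the reaction proceeds forward (toward products) to reach equilibrium.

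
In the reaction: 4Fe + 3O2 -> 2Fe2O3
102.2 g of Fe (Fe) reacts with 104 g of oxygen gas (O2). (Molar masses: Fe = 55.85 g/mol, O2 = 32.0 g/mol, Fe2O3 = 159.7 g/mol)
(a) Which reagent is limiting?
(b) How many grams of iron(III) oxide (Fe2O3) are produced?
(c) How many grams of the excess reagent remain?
(a) Fe, (b) 146.1 g, (c) 60.08 g

Moles of Fe = 102.2 g ÷ 55.85 g/mol = 1.8299 mol
Moles of O2 = 104 g ÷ 32.0 g/mol = 3.25 mol
Moles ÷ coefficient: Fe: 1.8299/4 = 0.4575, O2: 3.25/3 = 1.083
(a) Fe has the smaller value, so Fe is the limiting reagent.
(b) Moles of Fe2O3 = 1.8299 mol Fe × (2/4) = 0.914951 mol; mass = 0.914951 mol × 159.7 g/mol = 146.1 g
(c) O2 consumed = 1.8299 × (3/4) = 1.37243 mol; remaining = 3.25 − 1.37243 = 1.87757 mol; mass = 1.87757 mol × 32.0 g/mol = 60.08 g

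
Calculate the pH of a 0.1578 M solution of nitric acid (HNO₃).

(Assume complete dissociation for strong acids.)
pH = 0.80

[H⁺] = 0.1578 M for strong acid. pH = -log[H⁺] = -log(0.1578)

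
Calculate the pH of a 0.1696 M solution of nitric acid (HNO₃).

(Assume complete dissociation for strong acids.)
pH = 0.77

[H⁺] = 0.1696 M for strong acid. pH = -log[H⁺] = -log(0.1696)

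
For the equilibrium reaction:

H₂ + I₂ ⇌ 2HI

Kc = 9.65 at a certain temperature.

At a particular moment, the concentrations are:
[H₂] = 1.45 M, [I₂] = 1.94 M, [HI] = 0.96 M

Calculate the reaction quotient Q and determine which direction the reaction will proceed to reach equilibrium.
Q = 0.328, Q < K, reaction proceeds forward (toward products)

Q = ([HI]^2) / ([H₂] × [I₂])
  = ((0.96)^2) / ((1.45)·(1.94)) = 0.9216/2.813 = 0.3276
Since Q = 0.3276 < Kc = 9.65, the reaction proceeds forward (toward products) to reach equilibrium.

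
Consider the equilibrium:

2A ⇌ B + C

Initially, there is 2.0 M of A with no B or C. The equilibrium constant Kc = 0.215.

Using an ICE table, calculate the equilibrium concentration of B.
[B] = 0.481 M

ICE: [A] = 2.0 − 2x, [B] = [C] = x.
Kc = x²/(2.0 − 2x)² = 0.215 ⇒ √Kc = x/(2.0 − 2x).
x = √0.215·2.0/(1 + 2√0.215) = 0.46368·2.0/1.9274 = 0.48116.
[B] = x = 0.481 M.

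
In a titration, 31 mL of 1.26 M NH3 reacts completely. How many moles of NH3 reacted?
Moles = Molarity × Volume (L)
Moles = 1.26 M × 0.031 L = 0.03906 mol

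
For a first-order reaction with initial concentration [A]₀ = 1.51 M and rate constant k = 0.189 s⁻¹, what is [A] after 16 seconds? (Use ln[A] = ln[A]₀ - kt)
0.0734 M

ln[A] = ln[A]₀ - k·t = ln(1.51) - (0.189)·(16) = 0.4121 - 3.0240 = -2.6119
[A] = e^(-2.6119) = 0.0734 M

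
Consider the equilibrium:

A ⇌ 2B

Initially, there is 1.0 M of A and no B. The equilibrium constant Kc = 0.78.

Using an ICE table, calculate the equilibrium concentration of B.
[B] = 0.709 M

ICE: [A] = 1.0 − x, [B] = 2x.
Kc = (2x)²/(1.0 − x) = 0.78 ⇒ 4x² + 0.78x − 0.78 = 0.
x = (−0.78 + √(0.78² + 4·4·0.78))/(2·4) = (−0.78 + √13.088)/8 = 0.35472.
[B] = 2x = 0.709 M.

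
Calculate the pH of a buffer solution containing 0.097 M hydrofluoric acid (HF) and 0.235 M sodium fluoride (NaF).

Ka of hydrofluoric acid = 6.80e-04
pH = 3.55

pKa = -log(6.80e-04) = 3.17. pH = pKa + log([A⁻]/[HA]) = 3.17 + log(0.235/0.097)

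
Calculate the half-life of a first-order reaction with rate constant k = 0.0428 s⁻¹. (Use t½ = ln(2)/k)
16.20 s

t½ = ln(2)/k = 0.6931/0.0428 = 16.20 s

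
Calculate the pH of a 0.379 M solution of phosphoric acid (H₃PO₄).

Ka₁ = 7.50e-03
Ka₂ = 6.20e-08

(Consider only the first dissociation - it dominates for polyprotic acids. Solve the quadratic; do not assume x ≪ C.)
pH = 1.30

x² + Ka₁·x − Ka₁·C = 0 with Ka₁ = 7.50e-03, C = 0.379.
x = (−Ka₁ + √(Ka₁² + 4·Ka₁·C))/2 = 4.9697e-02 M, so pH = 1.30.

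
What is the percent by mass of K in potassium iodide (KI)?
Mass of K in formula = 39.1 × 1 = 39.1 g/mol
Molar mass = 166.0 g/mol
% K = (39.1/166.0) × 100% = 23.55%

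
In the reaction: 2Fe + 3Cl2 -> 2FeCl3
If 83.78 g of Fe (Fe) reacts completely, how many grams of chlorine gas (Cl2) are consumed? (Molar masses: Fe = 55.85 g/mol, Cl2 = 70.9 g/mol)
Moles of Fe = 83.78 g ÷ 55.85 g/mol = 1.50009 mol
Mole ratio: 3 mol Cl2 / 2 mol Fe
Moles of Cl2 = 1.50009 × (3/2) = 2.25013 mol
Mass of Cl2 = 2.25013 mol × 70.9 g/mol = 159.5 g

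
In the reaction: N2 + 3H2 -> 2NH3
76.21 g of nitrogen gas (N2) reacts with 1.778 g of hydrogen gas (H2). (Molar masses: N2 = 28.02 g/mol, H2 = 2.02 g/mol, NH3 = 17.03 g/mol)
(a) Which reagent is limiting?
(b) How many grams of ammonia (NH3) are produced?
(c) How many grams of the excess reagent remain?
(a) H2, (b) 9.993 g, (c) 67.99 g

Moles of N2 = 76.21 g ÷ 28.02 g/mol = 2.71984 mol
Moles of H2 = 1.778 g ÷ 2.02 g/mol = 0.880198 mol
Moles ÷ coefficient: N2: 2.71984/1 = 2.72, H2: 0.880198/3 = 0.2934
(a) H2 has the smaller value, so H2 is the limiting reagent.
(b) Moles of NH3 = 0.880198 mol H2 × (2/3) = 0.586799 mol; mass = 0.586799 mol × 17.03 g/mol = 9.993 g
(c) N2 consumed = 0.880198 × (1/3) = 0.293399 mol; remaining = 2.71984 − 0.293399 = 2.42644 mol; mass = 2.42644 mol × 28.02 g/mol = 67.99 g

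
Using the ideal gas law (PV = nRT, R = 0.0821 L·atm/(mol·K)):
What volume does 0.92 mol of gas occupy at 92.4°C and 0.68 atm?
T = 92.4°C + 273.15 = 365.55 K
V = nRT/P = (0.92 × 0.0821 × 365.55) / 0.68
V = 40.60 L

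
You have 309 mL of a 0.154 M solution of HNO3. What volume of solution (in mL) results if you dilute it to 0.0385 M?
Using M₁V₁ = M₂V₂:
0.154 × 309 = 0.0385 × V₂
V₂ = (0.154 × 309) / 0.0385 = 1236 mL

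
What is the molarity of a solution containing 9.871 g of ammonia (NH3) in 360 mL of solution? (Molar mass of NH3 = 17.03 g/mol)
Moles of NH3 = 9.871 g ÷ 17.03 g/mol = 0.579624 mol
Volume = 360 mL = 0.36 L
Molarity = 0.579624 mol ÷ 0.36 L = 1.61 M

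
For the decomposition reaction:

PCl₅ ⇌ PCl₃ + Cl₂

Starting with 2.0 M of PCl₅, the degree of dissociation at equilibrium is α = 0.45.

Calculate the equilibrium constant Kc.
K_c = 0.7364

x = α·[A]₀ = 0.45 × 2.0 = 0.9 M dissociated.
At eq: [PCl₅] = 2.0 − 0.9 = 1.1 M; [PCl₃] = [Cl₂] = x = 0.9 M.
Kc = [PCl₃][Cl₂]/[PCl₅] = (0.9)²/1.1 = 0.7364.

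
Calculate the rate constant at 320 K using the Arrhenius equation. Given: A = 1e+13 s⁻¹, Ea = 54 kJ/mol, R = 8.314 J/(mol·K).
1.53e+04 s⁻¹

k = A·exp(-Ea/(R·T)) = 1e+13·exp(-54000/(8.314·320)) = 1e+13·exp(-20.2971) = 1e+13·1.5314e-09 = 1.53e+04 s⁻¹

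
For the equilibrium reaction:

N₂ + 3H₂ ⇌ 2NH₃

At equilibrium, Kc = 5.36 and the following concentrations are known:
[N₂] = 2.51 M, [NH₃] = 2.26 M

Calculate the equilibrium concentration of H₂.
[H₂] = 0.7241 M

Kc = ([NH₃]^2) / ([N₂] × [H₂]^3) = 5.36
[H₂]^3 = (product terms)/(Kc · other reactant terms) = 5.1076 / (5.36 · 2.51) = 0.37965
[H₂] = (0.37965)^(1/3) = 0.7241 M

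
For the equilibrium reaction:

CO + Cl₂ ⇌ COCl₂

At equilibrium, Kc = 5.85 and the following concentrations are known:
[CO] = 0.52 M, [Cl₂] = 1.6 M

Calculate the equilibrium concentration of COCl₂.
[COCl₂] = 4.8672 M

Kc = ([COCl₂]) / ([CO] × [Cl₂]) = 5.85
[COCl₂]^1 = Kc · (reactant terms)/(other product terms) = 5.85 · 0.832 / 1 = 4.8672
[COCl₂] = 4.8672 M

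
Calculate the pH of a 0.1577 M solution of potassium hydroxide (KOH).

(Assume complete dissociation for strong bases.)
pH = 13.20

[OH⁻] = 0.1577 M for strong base. pOH = -log[OH⁻] = 0.80, pH = 14 - pOH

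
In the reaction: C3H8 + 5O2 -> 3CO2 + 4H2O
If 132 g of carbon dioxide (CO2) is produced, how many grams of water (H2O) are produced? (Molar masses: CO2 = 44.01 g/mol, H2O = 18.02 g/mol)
Moles of CO2 = 132 g ÷ 44.01 g/mol = 2.99932 mol
Mole ratio: 4 mol H2O / 3 mol CO2
Moles of H2O = 2.99932 × (4/3) = 3.99909 mol
Mass of H2O = 3.99909 mol × 18.02 g/mol = 72.06 g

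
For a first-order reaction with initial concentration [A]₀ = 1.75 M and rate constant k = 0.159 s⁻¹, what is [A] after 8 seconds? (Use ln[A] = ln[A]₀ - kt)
0.4905 M

ln[A] = ln[A]₀ - k·t = ln(1.75) - (0.159)·(8) = 0.5596 - 1.2720 = -0.7124
[A] = e^(-0.7124) = 0.4905 M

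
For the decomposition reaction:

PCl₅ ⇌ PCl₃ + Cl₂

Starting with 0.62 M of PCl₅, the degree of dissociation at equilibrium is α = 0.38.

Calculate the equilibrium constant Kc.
K_c = 0.1444

x = α·[A]₀ = 0.38 × 0.62 = 0.2356 M dissociated.
At eq: [PCl₅] = 0.62 − 0.2356 = 0.3844 M; [PCl₃] = [Cl₂] = x = 0.2356 M.
Kc = [PCl₃][Cl₂]/[PCl₅] = (0.2356)²/0.3844 = 0.1444.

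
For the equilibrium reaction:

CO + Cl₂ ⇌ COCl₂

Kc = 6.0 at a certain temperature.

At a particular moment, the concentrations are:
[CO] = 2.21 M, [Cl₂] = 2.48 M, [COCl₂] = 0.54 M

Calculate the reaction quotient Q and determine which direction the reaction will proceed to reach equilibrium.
Q = 0.099, Q < K, reaction proceeds forward (toward products)

Q = ([COCl₂]) / ([CO] × [Cl₂])
  = ((0.54)) / ((2.21)·(2.48)) = 0.54/5.4808 = 0.09853
Since Q = 0.09853 < Kc = 6.0, the reaction proceeds forward (toward products) to reach equilibrium.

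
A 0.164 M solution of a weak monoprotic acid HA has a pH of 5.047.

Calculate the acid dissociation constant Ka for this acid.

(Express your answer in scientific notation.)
K_a = 4.91e-10

[H⁺] = 10^(−pH) = 10^(−5.047) = 8.974e-06 M. For HA ⇌ H⁺ + A⁻, Ka = x²/(C − x) = (8.974e-06)²/(0.164 − 8.974e-06) = 4.91e-10.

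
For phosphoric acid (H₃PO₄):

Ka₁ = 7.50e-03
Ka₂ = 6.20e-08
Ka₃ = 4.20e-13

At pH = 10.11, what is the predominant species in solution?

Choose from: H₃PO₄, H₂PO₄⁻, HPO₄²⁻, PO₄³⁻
HPO₄²⁻

pKa1 = 2.12, pKa2 = 7.21, pKa3 = 12.38. Each pKa is the crossover between adjacent species; pH = 10.11 lies in the region where HPO₄²⁻ predominates.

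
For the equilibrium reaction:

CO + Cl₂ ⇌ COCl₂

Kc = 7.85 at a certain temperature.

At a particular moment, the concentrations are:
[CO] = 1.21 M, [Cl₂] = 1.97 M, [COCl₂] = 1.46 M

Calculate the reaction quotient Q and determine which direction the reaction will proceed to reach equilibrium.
Q = 0.612, Q < K, reaction proceeds forward (toward products)

Q = ([COCl₂]) / ([CO] × [Cl₂])
  = ((1.46)) / ((1.21)·(1.97)) = 1.46/2.3837 = 0.6125
Since Q = 0.6125 < Kc = 7.85, the reaction proceeds forward (toward products) to reach equilibrium.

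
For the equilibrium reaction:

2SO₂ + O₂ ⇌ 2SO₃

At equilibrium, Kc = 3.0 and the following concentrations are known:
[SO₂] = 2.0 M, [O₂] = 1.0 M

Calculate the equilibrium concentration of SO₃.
[SO₃] = 3.4641 M

Kc = ([SO₃]^2) / ([SO₂]^2 × [O₂]) = 3.0
[SO₃]^2 = Kc · (reactant terms)/(other product terms) = 3.0 · 4 / 1 = 12
[SO₃] = (12)^(1/2) = 3.4641 M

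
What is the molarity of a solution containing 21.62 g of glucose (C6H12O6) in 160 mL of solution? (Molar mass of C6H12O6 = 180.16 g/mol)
Moles of C6H12O6 = 21.62 g ÷ 180.16 g/mol = 0.120004 mol
Volume = 160 mL = 0.16 L
Molarity = 0.120004 mol ÷ 0.16 L = 0.75 M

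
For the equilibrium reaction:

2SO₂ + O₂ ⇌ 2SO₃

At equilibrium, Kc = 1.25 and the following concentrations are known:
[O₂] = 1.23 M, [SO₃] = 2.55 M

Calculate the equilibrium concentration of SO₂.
[SO₂] = 2.0565 M

Kc = ([SO₃]^2) / ([SO₂]^2 × [O₂]) = 1.25
[SO₂]^2 = (product terms)/(Kc · other reactant terms) = 6.5025 / (1.25 · 1.23) = 4.2293
[SO₂] = (4.2293)^(1/2) = 2.0565 M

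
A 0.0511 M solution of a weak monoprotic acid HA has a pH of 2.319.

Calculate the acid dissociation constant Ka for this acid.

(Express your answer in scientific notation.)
K_a = 4.97e-04

[H⁺] = 10^(−pH) = 10^(−2.319) = 4.797e-03 M. For HA ⇌ H⁺ + A⁻, Ka = x²/(C − x) = (4.797e-03)²/(0.0511 − 4.797e-03) = 4.97e-04.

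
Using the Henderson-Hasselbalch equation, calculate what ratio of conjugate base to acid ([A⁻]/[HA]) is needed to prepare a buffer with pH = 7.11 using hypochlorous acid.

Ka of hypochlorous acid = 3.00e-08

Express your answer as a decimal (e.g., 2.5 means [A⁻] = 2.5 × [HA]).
[A⁻]/[HA] = 0.386

pKa = −log(3.00e-08) = 7.5229. pH = pKa + log([A⁻]/[HA]). 7.11 = 7.5229 + log(ratio). log(ratio) = 7.11 − 7.5229 = -0.4129. ratio = 10^(-0.4129) = 0.386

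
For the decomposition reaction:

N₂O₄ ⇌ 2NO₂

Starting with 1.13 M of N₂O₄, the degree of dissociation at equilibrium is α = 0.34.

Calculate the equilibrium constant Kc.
K_c = 0.7917

x = α·[A]₀ = 0.34 × 1.13 = 0.3842 M dissociated.
At eq: [N₂O₄] = 1.13 − 0.3842 = 0.7458 M; [NO₂] = 2x = 0.7684 M.
Kc = [NO₂]²/[N₂O₄] = (0.7684)²/0.7458 = 0.7917.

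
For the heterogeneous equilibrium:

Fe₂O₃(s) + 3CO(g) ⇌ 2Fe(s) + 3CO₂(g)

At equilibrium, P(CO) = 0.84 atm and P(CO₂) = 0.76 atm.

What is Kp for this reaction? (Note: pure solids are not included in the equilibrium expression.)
K_p = 0.741

Solids (Fe₂O₃, Fe) are excluded.
Kp = P(CO₂)³/P(CO)³ = (0.76)³/(0.84)³ = 0.439/0.5927 = 0.741.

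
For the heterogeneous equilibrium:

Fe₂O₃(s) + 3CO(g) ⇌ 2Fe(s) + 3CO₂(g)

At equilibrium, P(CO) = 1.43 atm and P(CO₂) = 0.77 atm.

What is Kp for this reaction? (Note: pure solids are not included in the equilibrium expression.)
K_p = 0.156

Solids (Fe₂O₃, Fe) are excluded.
Kp = P(CO₂)³/P(CO)³ = (0.77)³/(1.43)³ = 0.4565/2.924 = 0.156.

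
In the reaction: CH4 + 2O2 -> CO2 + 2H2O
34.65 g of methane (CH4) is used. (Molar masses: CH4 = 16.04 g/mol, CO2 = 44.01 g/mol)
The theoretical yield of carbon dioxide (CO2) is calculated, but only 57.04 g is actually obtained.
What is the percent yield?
Moles of CH4 = 34.65 g ÷ 16.04 g/mol = 2.16022 mol
Mole ratio: 1 mol CO2 / 1 mol CH4
Moles of CO2 = 2.16022 × (1/1) = 2.16022 mol
Theoretical yield = 2.16022 mol × 44.01 g/mol = 95.071 g
Actual yield = 57.04 g
Percent yield = (57.04 / 95.071) × 100% = 60.0%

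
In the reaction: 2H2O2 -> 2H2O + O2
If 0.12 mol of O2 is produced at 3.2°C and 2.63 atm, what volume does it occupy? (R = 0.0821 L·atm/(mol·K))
T = 3.2°C + 273.15 = 276.35 K
V = nRT/P = (0.12 × 0.0821 × 276.35) / 2.63
V = 1.04 L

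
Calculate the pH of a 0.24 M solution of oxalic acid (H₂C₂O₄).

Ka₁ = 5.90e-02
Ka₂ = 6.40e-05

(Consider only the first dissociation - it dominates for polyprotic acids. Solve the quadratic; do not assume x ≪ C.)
pH = 1.03

x² + Ka₁·x − Ka₁·C = 0 with Ka₁ = 5.90e-02, C = 0.24.
x = (−Ka₁ + √(Ka₁² + 4·Ka₁·C))/2 = 9.3098e-02 M, so pH = 1.03.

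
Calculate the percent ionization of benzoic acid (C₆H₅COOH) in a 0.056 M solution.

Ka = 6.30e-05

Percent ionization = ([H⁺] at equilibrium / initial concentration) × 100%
Percent ionization = 3.3%

Let x = [H⁺]. Ka = x²/(C - x) ⇒ x² + (6.30e-05)x - (6.30e-05)(0.056) = 0. x = 1.8471e-03. Percent = (1.8471e-03/0.056) × 100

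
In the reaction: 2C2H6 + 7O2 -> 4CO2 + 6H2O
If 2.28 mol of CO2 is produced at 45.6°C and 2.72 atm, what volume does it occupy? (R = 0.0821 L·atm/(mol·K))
T = 45.6°C + 273.15 = 318.75 K
V = nRT/P = (2.28 × 0.0821 × 318.75) / 2.72
V = 21.94 L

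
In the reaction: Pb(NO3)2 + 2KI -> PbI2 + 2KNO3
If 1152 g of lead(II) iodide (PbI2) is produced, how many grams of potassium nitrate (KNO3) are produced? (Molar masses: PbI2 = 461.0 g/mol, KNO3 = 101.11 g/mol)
Moles of PbI2 = 1152 g ÷ 461.0 g/mol = 2.49892 mol
Mole ratio: 2 mol KNO3 / 1 mol PbI2
Moles of KNO3 = 2.49892 × (2/1) = 4.99783 mol
Mass of KNO3 = 4.99783 mol × 101.11 g/mol = 505.3 g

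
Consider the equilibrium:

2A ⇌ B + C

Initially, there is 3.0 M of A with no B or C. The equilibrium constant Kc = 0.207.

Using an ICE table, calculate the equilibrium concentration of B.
[B] = 0.715 M

ICE: [A] = 3.0 − 2x, [B] = [C] = x.
Kc = x²/(3.0 − 2x)² = 0.207 ⇒ √Kc = x/(3.0 − 2x).
x = √0.207·3.0/(1 + 2√0.207) = 0.45497·3.0/1.9099 = 0.71464.
[B] = x = 0.715 M.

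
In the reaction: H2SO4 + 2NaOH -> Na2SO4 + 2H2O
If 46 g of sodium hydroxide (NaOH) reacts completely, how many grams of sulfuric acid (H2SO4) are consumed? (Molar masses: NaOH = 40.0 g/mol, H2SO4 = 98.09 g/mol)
Moles of NaOH = 46 g ÷ 40.0 g/mol = 1.15 mol
Mole ratio: 1 mol H2SO4 / 2 mol NaOH
Moles of H2SO4 = 1.15 × (1/2) = 0.575 mol
Mass of H2SO4 = 0.575 mol × 98.09 g/mol = 56.4 g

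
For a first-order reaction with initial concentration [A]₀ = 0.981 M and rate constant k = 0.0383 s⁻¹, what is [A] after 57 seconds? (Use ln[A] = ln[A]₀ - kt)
0.1106 M

ln[A] = ln[A]₀ - k·t = ln(0.981) - (0.0383)·(57) = -0.0192 - 2.1831 = -2.2023
[A] = e^(-2.2023) = 0.1106 M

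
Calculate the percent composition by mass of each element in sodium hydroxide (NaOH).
Na: 57.48%, O: 40.00%, H: 2.52%

Molar mass of NaOH = 40.0 g/mol
% Na = (1 × 22.99) / 40.0 × 100% = 22.99 / 40.0 × 100% = 57.48%
% O = (1 × 16.0) / 40.0 × 100% = 16 / 40.0 × 100% = 40.00%
% H = (1 × 1.008) / 40.0 × 100% = 1.008 / 40.0 × 100% = 2.52%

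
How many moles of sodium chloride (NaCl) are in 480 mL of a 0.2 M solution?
Moles = Molarity × Volume (L)
Moles = 0.2 M × 0.48 L = 0.096 mol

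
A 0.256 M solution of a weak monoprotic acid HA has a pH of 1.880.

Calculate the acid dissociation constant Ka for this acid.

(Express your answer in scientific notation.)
K_a = 7.16e-04

[H⁺] = 10^(−pH) = 10^(−1.880) = 1.318e-02 M. For HA ⇌ H⁺ + A⁻, Ka = x²/(C − x) = (1.318e-02)²/(0.256 − 1.318e-02) = 7.16e-04.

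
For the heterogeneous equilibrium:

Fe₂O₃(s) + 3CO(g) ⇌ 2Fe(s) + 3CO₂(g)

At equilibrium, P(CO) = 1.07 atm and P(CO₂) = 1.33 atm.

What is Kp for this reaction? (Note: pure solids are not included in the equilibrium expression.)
K_p = 1.920

Solids (Fe₂O₃, Fe) are excluded.
Kp = P(CO₂)³/P(CO)³ = (1.33)³/(1.07)³ = 2.353/1.225 = 1.920.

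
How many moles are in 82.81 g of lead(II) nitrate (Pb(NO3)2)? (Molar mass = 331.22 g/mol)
Moles = 82.81 g ÷ 331.22 g/mol = 0.25 mol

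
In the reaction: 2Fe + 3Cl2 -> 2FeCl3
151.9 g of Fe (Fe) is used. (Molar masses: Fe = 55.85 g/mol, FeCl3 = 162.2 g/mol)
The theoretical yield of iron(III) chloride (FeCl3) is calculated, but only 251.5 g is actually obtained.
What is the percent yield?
Moles of Fe = 151.9 g ÷ 55.85 g/mol = 2.71979 mol
Mole ratio: 2 mol FeCl3 / 2 mol Fe
Moles of FeCl3 = 2.71979 × (2/2) = 2.71979 mol
Theoretical yield = 2.71979 mol × 162.2 g/mol = 441.15 g
Actual yield = 251.5 g
Percent yield = (251.5 / 441.15) × 100% = 57.0%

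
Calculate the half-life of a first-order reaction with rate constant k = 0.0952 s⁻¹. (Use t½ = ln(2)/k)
7.28 s

t½ = ln(2)/k = 0.6931/0.0952 = 7.28 s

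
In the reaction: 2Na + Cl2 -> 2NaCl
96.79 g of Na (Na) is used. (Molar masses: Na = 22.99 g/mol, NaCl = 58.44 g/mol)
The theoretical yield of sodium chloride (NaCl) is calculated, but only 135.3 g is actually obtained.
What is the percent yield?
Moles of Na = 96.79 g ÷ 22.99 g/mol = 4.21009 mol
Mole ratio: 2 mol NaCl / 2 mol Na
Moles of NaCl = 4.21009 × (2/2) = 4.21009 mol
Theoretical yield = 4.21009 mol × 58.44 g/mol = 246.04 g
Actual yield = 135.3 g
Percent yield = (135.3 / 246.04) × 100% = 55.0%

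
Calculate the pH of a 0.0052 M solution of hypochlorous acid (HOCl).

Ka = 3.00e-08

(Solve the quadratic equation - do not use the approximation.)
pH = 4.90

x² + Ka×x - Ka×C = 0. Using quadratic formula: [H⁺] = 1.2475e-05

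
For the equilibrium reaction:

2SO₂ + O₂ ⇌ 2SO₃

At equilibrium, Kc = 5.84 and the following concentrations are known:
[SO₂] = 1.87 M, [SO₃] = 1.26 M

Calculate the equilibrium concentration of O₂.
[O₂] = 0.0777 M

Kc = ([SO₃]^2) / ([SO₂]^2 × [O₂]) = 5.84
[O₂]^1 = (product terms)/(Kc · other reactant terms) = 1.5876 / (5.84 · 3.4969) = 0.07774
[O₂] = 0.0777 M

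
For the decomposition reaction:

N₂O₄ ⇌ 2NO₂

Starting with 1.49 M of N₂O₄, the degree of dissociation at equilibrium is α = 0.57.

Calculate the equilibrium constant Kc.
K_c = 4.5033

x = α·[A]₀ = 0.57 × 1.49 = 0.8493 M dissociated.
At eq: [N₂O₄] = 1.49 − 0.8493 = 0.6407 M; [NO₂] = 2x = 1.699 M.
Kc = [NO₂]²/[N₂O₄] = (1.699)²/0.6407 = 4.503.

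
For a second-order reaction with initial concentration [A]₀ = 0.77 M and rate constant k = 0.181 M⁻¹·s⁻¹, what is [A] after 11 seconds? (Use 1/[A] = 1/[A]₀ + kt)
0.3040 M

1/[A] = 1/[A]₀ + k·t = 1/0.77 + (0.181)·(11) = 1.2987 + 1.9910 = 3.2897
[A] = 1/3.2897 = 0.3040 M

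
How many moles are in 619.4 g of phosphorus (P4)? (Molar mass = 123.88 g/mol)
Moles = 619.4 g ÷ 123.88 g/mol = 5 mol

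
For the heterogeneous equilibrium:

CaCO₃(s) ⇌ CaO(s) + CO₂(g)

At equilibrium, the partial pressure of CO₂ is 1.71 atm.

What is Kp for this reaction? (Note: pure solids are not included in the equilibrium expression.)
K_p = 1.71

Solids (CaCO₃, CaO) have activity 1 and are excluded.
Kp = P(CO₂) = 1.71.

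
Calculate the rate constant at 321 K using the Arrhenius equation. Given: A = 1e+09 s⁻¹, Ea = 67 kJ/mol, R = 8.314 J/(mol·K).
1.25e-02 s⁻¹

k = A·exp(-Ea/(R·T)) = 1e+09·exp(-67000/(8.314·321)) = 1e+09·exp(-25.1050) = 1e+09·1.2504e-11 = 1.25e-02 s⁻¹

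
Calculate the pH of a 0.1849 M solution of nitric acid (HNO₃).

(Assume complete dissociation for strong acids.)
pH = 0.73

[H⁺] = 0.1849 M for strong acid. pH = -log[H⁺] = -log(0.1849)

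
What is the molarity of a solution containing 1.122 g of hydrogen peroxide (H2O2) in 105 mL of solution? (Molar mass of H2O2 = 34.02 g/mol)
Moles of H2O2 = 1.122 g ÷ 34.02 g/mol = 0.0329806 mol
Volume = 105 mL = 0.105 L
Molarity = 0.0329806 mol ÷ 0.105 L = 0.3141 M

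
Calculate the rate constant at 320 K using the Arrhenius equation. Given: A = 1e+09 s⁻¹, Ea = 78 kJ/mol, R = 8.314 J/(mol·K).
1.85e-04 s⁻¹

k = A·exp(-Ea/(R·T)) = 1e+09·exp(-78000/(8.314·320)) = 1e+09·exp(-29.3180) = 1e+09·1.8507e-13 = 1.85e-04 s⁻¹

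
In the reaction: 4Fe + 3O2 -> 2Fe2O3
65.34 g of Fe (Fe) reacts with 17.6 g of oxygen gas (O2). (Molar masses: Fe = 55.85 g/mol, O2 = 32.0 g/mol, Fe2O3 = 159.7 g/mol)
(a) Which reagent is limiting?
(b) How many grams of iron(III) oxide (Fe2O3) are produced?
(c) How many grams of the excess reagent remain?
(a) O2, (b) 58.56 g, (c) 24.38 g

Moles of Fe = 65.34 g ÷ 55.85 g/mol = 1.16992 mol
Moles of O2 = 17.6 g ÷ 32.0 g/mol = 0.55 mol
Moles ÷ coefficient: Fe: 1.16992/4 = 0.2925, O2: 0.55/3 = 0.1833
(a) O2 has the smaller value, so O2 is the limiting reagent.
(b) Moles of Fe2O3 = 0.55 mol O2 × (2/3) = 0.366667 mol; mass = 0.366667 mol × 159.7 g/mol = 58.56 g
(c) Fe consumed = 0.55 × (4/3) = 0.733333 mol; remaining = 1.16992 − 0.733333 = 0.436586 mol; mass = 0.436586 mol × 55.85 g/mol = 24.38 g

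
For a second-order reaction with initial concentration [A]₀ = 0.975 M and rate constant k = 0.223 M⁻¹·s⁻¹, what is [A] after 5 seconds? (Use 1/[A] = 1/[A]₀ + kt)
0.4671 M

1/[A] = 1/[A]₀ + k·t = 1/0.975 + (0.223)·(5) = 1.0256 + 1.1150 = 2.1406
[A] = 1/2.1406 = 0.4671 M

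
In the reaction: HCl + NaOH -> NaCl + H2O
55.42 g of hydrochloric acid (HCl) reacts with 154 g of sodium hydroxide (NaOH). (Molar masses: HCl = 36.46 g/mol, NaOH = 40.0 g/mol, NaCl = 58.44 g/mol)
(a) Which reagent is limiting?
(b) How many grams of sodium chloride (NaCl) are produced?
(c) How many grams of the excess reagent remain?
(a) HCl, (b) 88.83 g, (c) 93.2 g

Moles of HCl = 55.42 g ÷ 36.46 g/mol = 1.52002 mol
Moles of NaOH = 154 g ÷ 40.0 g/mol = 3.85 mol
Moles ÷ coefficient: HCl: 1.52002/1 = 1.52, NaOH: 3.85/1 = 3.85
(a) HCl has the smaller value, so HCl is the limiting reagent.
(b) Moles of NaCl = 1.52002 mol HCl × (1/1) = 1.52002 mol; mass = 1.52002 mol × 58.44 g/mol = 88.83 g
(c) NaOH consumed = 1.52002 × (1/1) = 1.52002 mol; remaining = 3.85 − 1.52002 = 2.32998 mol; mass = 2.32998 mol × 40.0 g/mol = 93.2 g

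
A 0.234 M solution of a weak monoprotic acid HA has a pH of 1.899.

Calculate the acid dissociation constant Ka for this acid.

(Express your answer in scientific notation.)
K_a = 7.19e-04

[H⁺] = 10^(−pH) = 10^(−1.899) = 1.262e-02 M. For HA ⇌ H⁺ + A⁻, Ka = x²/(C − x) = (1.262e-02)²/(0.234 − 1.262e-02) = 7.19e-04.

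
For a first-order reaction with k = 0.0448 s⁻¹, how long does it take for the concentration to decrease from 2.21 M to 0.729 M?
24.76 s

From ln[A] = ln[A]₀ - k·t: t = ln([A]₀/[A])/k = ln(2.21/0.729)/0.0448 = ln(3.0316)/0.0448 = 1.1091/0.0448 = 24.76 s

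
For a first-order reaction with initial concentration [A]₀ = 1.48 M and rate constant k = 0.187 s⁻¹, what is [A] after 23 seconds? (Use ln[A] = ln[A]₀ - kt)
0.0201 M

ln[A] = ln[A]₀ - k·t = ln(1.48) - (0.187)·(23) = 0.3920 - 4.3010 = -3.9090
[A] = e^(-3.9090) = 0.0201 M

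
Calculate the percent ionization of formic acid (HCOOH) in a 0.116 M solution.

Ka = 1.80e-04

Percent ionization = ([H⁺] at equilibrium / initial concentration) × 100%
Percent ionization = 3.86%

Let x = [H⁺]. Ka = x²/(C - x) ⇒ x² + (1.80e-04)x - (1.80e-04)(0.116) = 0. x = 4.4804e-03. Percent = (4.4804e-03/0.116) × 100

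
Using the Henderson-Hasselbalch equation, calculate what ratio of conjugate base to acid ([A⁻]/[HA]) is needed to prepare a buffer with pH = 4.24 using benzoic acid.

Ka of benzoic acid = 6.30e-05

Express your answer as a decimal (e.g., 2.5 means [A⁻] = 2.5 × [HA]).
[A⁻]/[HA] = 1.095

pKa = −log(6.30e-05) = 4.2007. pH = pKa + log([A⁻]/[HA]). 4.24 = 4.2007 + log(ratio). log(ratio) = 4.24 − 4.2007 = 0.0393. ratio = 10^(0.0393) = 1.095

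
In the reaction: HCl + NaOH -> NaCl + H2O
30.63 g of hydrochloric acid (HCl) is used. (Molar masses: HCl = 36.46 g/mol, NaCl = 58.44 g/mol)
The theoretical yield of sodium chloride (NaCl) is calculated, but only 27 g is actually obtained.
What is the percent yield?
Moles of HCl = 30.63 g ÷ 36.46 g/mol = 0.840099 mol
Mole ratio: 1 mol NaCl / 1 mol HCl
Moles of NaCl = 0.840099 × (1/1) = 0.840099 mol
Theoretical yield = 0.840099 mol × 58.44 g/mol = 49.095 g
Actual yield = 27 g
Percent yield = (27 / 49.095) × 100% = 55.0%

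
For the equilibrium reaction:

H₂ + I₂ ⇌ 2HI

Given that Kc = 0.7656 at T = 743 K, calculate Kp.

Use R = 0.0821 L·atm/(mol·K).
K_p = 0.7656

Δn = (moles gaseous products) − (moles gaseous reactants) = 0
T = 743 K; RT = 0.0821 × 743 = 61.0003
Kp = Kc·(RT)^Δn = 0.7656 × (61.0003)^0 = 0.7656 × 1 = 0.7656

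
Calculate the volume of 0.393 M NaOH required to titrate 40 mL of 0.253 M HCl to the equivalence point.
V_{base} = 25.8 mL

At equivalence: moles acid = moles base.
moles HCl = 0.253 M × 0.04 L = 0.01012 mol
V_NaOH = 0.01012 mol ÷ 0.393 M = 0.02575 L = 25.8 mL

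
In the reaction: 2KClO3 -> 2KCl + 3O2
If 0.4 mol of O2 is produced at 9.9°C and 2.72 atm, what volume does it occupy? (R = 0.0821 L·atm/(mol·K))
T = 9.9°C + 273.15 = 283.05 K
V = nRT/P = (0.4 × 0.0821 × 283.05) / 2.72
V = 3.42 L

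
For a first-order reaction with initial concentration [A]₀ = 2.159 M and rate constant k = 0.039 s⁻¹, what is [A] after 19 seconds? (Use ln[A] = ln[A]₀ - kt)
1.0291 M

ln[A] = ln[A]₀ - k·t = ln(2.159) - (0.039)·(19) = 0.7696 - 0.7410 = 0.0286
[A] = e^(0.0286) = 1.0291 M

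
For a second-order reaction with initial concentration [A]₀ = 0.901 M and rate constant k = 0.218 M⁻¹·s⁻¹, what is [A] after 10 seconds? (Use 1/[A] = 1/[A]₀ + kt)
0.3040 M

1/[A] = 1/[A]₀ + k·t = 1/0.901 + (0.218)·(10) = 1.1099 + 2.1800 = 3.2899
[A] = 1/3.2899 = 0.3040 M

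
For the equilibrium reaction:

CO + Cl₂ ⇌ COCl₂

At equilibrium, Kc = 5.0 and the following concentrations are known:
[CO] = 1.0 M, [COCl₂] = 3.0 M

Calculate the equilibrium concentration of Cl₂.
[Cl₂] = 0.6000 M

Kc = ([COCl₂]) / ([CO] × [Cl₂]) = 5.0
[Cl₂]^1 = (product terms)/(Kc · other reactant terms) = 3 / (5.0 · 1) = 0.6
[Cl₂] = 0.6000 M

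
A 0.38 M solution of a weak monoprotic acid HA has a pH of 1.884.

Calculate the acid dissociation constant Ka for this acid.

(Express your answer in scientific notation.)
K_a = 4.65e-04

[H⁺] = 10^(−pH) = 10^(−1.884) = 1.306e-02 M. For HA ⇌ H⁺ + A⁻, Ka = x²/(C − x) = (1.306e-02)²/(0.38 − 1.306e-02) = 4.65e-04.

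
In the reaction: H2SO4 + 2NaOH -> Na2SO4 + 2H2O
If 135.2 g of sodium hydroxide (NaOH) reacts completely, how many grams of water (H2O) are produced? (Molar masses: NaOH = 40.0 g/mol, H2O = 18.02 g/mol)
Moles of NaOH = 135.2 g ÷ 40.0 g/mol = 3.38 mol
Mole ratio: 2 mol H2O / 2 mol NaOH
Moles of H2O = 3.38 × (2/2) = 3.38 mol
Mass of H2O = 3.38 mol × 18.02 g/mol = 60.91 g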